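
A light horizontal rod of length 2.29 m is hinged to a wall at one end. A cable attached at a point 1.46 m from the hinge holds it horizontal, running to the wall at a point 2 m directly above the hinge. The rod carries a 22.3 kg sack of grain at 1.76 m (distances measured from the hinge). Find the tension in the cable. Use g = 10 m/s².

T ≈ 333 N

About the hinge:
Sack of grain: 22.3 × 10 = 223 N down at 1.76 m → arm 1.76 m, τ = 223 × 1.76 = 392.5 N·m clockwise.
Total clockwise load moment = 392.5 N·m.
The cable tension T acts at 1.46 m; only its component perpendicular to the rod, T sinθ, produces torque. sinθ = h/√(h²+d²) = 2/√(2²+1.46²) = 0.8077.
Setting net torque to zero: T × 1.46 × 0.8077 = 392.5 → T = 392.5 / 1.179 = 333 N.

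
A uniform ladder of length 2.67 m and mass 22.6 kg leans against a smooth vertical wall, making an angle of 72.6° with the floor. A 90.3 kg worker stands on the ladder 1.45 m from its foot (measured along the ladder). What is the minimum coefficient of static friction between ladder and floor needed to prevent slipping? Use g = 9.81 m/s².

μ_min ≈ 0.167

Sum moments about the foot of the ladder (the floor normal and friction both act there and drop out).
Ladder weight 22.6×9.81 = 221.7 N acts at 1.335 m along the ladder; its horizontal arm is 1.335·cos72.6° = 0.3992 m → τ = 88.5 N·m clockwise.
Worker: 90.3×9.81 = 885.8 N at 1.45 m → arm 0.4336 m → τ = 384.1 N·m clockwise.
Wall normal N acts horizontally at the top; its moment arm is the height L sinθ = 2.67·sin72.6° = 2.548 m, counterclockwise.
Balancing moments: N × 2.548 = 472.6, giving N = 185.5 N.
ΣFx = 0 ⇒ f = N_wall = 185.5 N. ΣFy = 0 ⇒ N_floor = 1108 N.
μ_min = f / N_floor = 185.5 / 1108 = 0.167.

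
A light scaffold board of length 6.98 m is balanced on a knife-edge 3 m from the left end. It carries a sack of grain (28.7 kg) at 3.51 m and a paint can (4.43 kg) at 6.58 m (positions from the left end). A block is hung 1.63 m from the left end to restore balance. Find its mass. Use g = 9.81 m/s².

Choose the knife-edge (at 3 m from the left end) as the axis so the support reaction has zero arm there.
Sack of grain: 28.7 × 9.81 = 281.5 N down at 3.51 m → arm 0.51 m, τ = 281.5 × 0.51 = 143.6 N·m clockwise.
Paint can: 4.43 × 9.81 = 43.46 N down at 6.58 m → arm 3.58 m, τ = 43.46 × 3.58 = 155.6 N·m clockwise.
Net moment of known loads = 299.2 N·m clockwise.
An unknown mass m at 1.63 m has arm 1.37 m; its moment is m·g·1.37 counterclockwise.
For rotational equilibrium, m × 9.81 × 1.37 = 299.2, so m = 299.2 / (9.81 × 1.37) = 22.3 kg.

m ≈ 22.3 kg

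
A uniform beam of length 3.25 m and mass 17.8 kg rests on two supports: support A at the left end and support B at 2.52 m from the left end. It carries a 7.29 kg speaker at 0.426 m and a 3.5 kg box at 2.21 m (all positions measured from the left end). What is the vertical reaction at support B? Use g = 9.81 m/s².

R_B ≈ 155 N

Sum moments about support A (its reaction then has zero moment arm).
Beam weight: 17.8 × 9.81 = 174.6 N down at 1.625 m → arm 1.625 m, τ = 174.6 × 1.625 = 283.7 N·m clockwise.
Speaker: 7.29 × 9.81 = 71.51 N down at 0.426 m → arm 0.426 m, τ = 71.51 × 0.426 = 30.46 N·m clockwise.
Box: 3.5 × 9.81 = 34.34 N down at 2.21 m → arm 2.21 m, τ = 34.34 × 2.21 = 75.89 N·m clockwise.
Net load moment about support A = 390 N·m clockwise.
Reaction R at support B is upward at 2.52 m, arm 2.52 m → moment R × 2.52 counterclockwise.
Balancing moments: R × 2.52 = 390, giving R = 155 N.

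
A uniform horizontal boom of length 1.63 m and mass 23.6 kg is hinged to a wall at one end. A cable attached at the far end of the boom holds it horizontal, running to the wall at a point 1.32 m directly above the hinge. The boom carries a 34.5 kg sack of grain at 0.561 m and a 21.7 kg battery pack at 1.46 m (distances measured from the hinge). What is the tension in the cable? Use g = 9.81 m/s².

About the hinge:
Beam weight: 23.6 × 9.81 = 231.5 N down at 0.815 m → arm 0.815 m, τ = 231.5 × 0.815 = 188.7 N·m clockwise.
Sack of grain: 34.5 × 9.81 = 338.4 N down at 0.561 m → arm 0.561 m, τ = 338.4 × 0.561 = 189.8 N·m clockwise.
Battery pack: 21.7 × 9.81 = 212.9 N down at 1.46 m → arm 1.46 m, τ = 212.9 × 1.46 = 310.8 N·m clockwise.
Total clockwise load moment = 689.3 N·m.
The cable tension T acts at 1.63 m; only its component perpendicular to the boom, T sinθ, produces torque. sinθ = h/√(h²+d²) = 1.32/√(1.32²+1.63²) = 0.6293.
For rotational equilibrium, T × 1.63 × 0.6293 = 689.3, so T = 689.3 / 1.026 = 672 N.

T ≈ 672 N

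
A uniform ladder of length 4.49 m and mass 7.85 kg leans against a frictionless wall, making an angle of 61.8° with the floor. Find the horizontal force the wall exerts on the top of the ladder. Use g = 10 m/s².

N_wall ≈ 21 N

Take moments about the foot of the ladder.
Ladder weight 7.85×10 = 78.5 N acts at 2.245 m along the ladder; its horizontal arm is 2.245·cos61.8° = 1.061 m → τ = 83.29 N·m clockwise.
Wall normal N acts horizontally at the top; its moment arm is the height L sinθ = 4.49·sin61.8° = 3.957 m, counterclockwise.
For rotational equilibrium, N × 3.957 = 83.29, so N = 21 N.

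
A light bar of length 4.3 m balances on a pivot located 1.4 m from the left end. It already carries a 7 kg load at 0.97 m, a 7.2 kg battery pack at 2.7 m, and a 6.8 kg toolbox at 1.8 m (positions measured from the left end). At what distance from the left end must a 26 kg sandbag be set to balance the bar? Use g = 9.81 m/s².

x ≈ 1.05 m from the left end

About the pivot (at 1.4 m from the left end):
Load: 7 × 9.81 = 68.67 N down at 0.97 m → arm 0.43 m, τ = 68.67 × 0.43 = 29.53 N·m counterclockwise.
Battery pack: 7.2 × 9.81 = 70.63 N down at 2.7 m → arm 1.3 m, τ = 70.63 × 1.3 = 91.82 N·m clockwise.
Toolbox: 6.8 × 9.81 = 66.71 N down at 1.8 m → arm 0.4 m, τ = 66.71 × 0.4 = 26.68 N·m clockwise.
Net moment of existing loads = 88.97 N·m clockwise.
The sandbag weighs 26 × 9.81 = 255.1 N and must supply an equal counterclockwise moment, so its lever arm about the pivot is 88.97 / 255.1 = 0.349 m.
That puts it at 1.4 − 0.349 = 1.05 m from the left end.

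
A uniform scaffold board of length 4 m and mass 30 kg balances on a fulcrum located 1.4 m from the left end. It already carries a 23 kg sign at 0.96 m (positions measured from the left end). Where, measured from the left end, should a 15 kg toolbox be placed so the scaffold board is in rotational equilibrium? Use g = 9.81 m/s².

Sum moments about the fulcrum (at 1.4 m from the left end) (the support reaction has zero arm there).
Beam weight: 30 × 9.81 = 294.3 N down at 2 m → arm 0.6 m, τ = 294.3 × 0.6 = 176.6 N·m clockwise.
Sign: 23 × 9.81 = 225.6 N down at 0.96 m → arm 0.44 m, τ = 225.6 × 0.44 = 99.26 N·m counterclockwise.
Net moment of existing loads = 77.34 N·m clockwise.
The toolbox weighs 15 × 9.81 = 147.2 N and must supply an equal counterclockwise moment, so its lever arm about the fulcrum is 77.34 / 147.2 = 0.525 m.
That puts it at 1.4 − 0.525 = 0.875 m from the left end.

x ≈ 0.875 m from the left end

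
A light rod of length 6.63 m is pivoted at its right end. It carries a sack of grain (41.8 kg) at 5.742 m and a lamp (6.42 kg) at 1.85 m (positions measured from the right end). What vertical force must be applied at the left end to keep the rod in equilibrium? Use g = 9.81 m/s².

F ≈ 373 N

Taking torques about the right end:
Sack of grain: 41.8 × 9.81 = 410.1 N down at 5.742 m → arm 5.742 m, τ = 410.1 × 5.742 = 2355 N·m counterclockwise.
Lamp: 6.42 × 9.81 = 62.98 N down at 1.85 m → arm 1.85 m, τ = 62.98 × 1.85 = 116.5 N·m counterclockwise.
Net moment of the loads = 2472 N·m counterclockwise.
The upward force F acts at the left end, arm 6.63 m, giving F × 6.63 clockwise.
For rotational equilibrium, F × 6.63 = 2472, so F = 2472 / 6.63 = 373 N.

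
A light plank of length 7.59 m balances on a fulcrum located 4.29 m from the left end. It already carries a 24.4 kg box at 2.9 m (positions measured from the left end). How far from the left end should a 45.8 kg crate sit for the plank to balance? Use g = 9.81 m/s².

Take moments about the fulcrum (at 4.29 m from the left end).
Box: 24.4 × 9.81 = 239.4 N down at 2.9 m → arm 1.39 m, τ = 239.4 × 1.39 = 332.8 N·m counterclockwise.
Net moment of existing loads = 332.8 N·m counterclockwise.
The crate weighs 45.8 × 9.81 = 449.3 N and must supply an equal clockwise moment, so its lever arm about the fulcrum is 332.8 / 449.3 = 0.741 m.
That puts it at 4.29 + 0.741 = 5.03 m from the left end.

x ≈ 5.03 m from the left end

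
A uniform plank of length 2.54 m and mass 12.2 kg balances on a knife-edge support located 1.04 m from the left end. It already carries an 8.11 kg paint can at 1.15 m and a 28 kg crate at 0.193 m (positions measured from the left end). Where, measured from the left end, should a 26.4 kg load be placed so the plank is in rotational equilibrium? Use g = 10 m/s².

x ≈ 1.8 m from the left end

Sum moments about the knife-edge support (at 1.04 m from the left end) (the support reaction has zero arm there).
Beam weight: 12.2 × 10 = 122 N down at 1.27 m → arm 0.23 m, τ = 122 × 0.23 = 28.06 N·m clockwise.
Paint can: 8.11 × 10 = 81.1 N down at 1.15 m → arm 0.11 m, τ = 81.1 × 0.11 = 8.921 N·m clockwise.
Crate: 28 × 10 = 280 N down at 0.193 m → arm 0.847 m, τ = 280 × 0.847 = 237.2 N·m counterclockwise.
Net moment of existing loads = 200.2 N·m counterclockwise.
The load weighs 26.4 × 10 = 264 N and must supply an equal clockwise moment, so its lever arm about the knife-edge support is 200.2 / 264 = 0.758 m.
That puts it at 1.04 + 0.758 = 1.8 m from the left end.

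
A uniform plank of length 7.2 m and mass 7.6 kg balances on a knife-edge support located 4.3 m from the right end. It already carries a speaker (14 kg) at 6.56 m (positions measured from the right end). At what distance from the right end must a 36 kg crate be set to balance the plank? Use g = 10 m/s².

Take moments about the knife-edge support (at 4.3 m from the right end).
Beam weight: 7.6 × 10 = 76 N down at 3.6 m → arm 0.7 m, τ = 76 × 0.7 = 53.2 N·m clockwise.
Speaker: 14 × 10 = 140 N down at 6.56 m → arm 2.26 m, τ = 140 × 2.26 = 316.4 N·m counterclockwise.
Net moment of existing loads = 263.2 N·m counterclockwise.
The crate weighs 36 × 10 = 360 N and must supply an equal clockwise moment, so its lever arm about the knife-edge support is 263.2 / 360 = 0.731 m.
That puts it at 4.3 − 0.731 = 3.57 m from the right end.

x ≈ 3.57 m from the right end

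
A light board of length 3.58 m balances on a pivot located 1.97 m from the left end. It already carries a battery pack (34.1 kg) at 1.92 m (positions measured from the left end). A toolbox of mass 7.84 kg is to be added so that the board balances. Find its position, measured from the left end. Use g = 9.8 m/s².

Choose the pivot (at 1.97 m from the left end) as the axis so the support reaction has zero arm there.
Battery pack: 34.1 × 9.8 = 334.2 N down at 1.92 m → arm 0.05 m, τ = 334.2 × 0.05 = 16.71 N·m counterclockwise.
Net moment of existing loads = 16.71 N·m counterclockwise.
The toolbox weighs 7.84 × 9.8 = 76.83 N and must supply an equal clockwise moment, so its lever arm about the pivot is 16.71 / 76.83 = 0.217 m.
That puts it at 1.97 + 0.217 = 2.19 m from the left end.

x ≈ 2.19 m from the left end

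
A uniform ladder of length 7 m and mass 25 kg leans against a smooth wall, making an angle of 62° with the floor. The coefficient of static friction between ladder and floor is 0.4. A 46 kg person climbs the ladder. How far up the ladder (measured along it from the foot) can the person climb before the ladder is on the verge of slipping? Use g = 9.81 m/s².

Sum moments about the foot of the ladder (the floor normal and friction both act there and drop out).
Ladder weight 25×9.81 = 245.2 N acts at 3.5 m along the ladder; its horizontal arm is 3.5·cos62° = 1.643 m → τ = 402.9 N·m clockwise.
Person weight 46×9.81 = 451.3 N at distance d → arm d·cos62° → τ = 451.3·d·0.4695 clockwise.
Wall normal N at the top has arm L sinθ = 6.181 m counterclockwise, so Στ = 0 gives N·6.181 = 402.9 + 211.9·d.
ΣFy = 0 ⇒ N_floor = 696.5 N, so the maximum friction is μ_s·N_floor = 0.4×696.5 = 278.6 N. ΣFx = 0 ⇒ N_wall = f, so at the slipping point N = 278.6 N.
Substituting: 278.6×6.181 = 402.9 + 211.9·d ⇒ d = (1722 − 402.9) / 211.9 = 6.23 m.

d ≈ 6.23 m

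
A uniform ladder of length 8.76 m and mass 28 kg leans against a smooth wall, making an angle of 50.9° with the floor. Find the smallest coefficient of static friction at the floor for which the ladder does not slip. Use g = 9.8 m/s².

Taking torques about the foot of the ladder:
Ladder weight 28×9.8 = 274.4 N acts at 4.38 m along the ladder; its horizontal arm is 4.38·cos50.9° = 2.762 m → τ = 757.9 N·m clockwise.
Wall normal N acts horizontally at the top; its moment arm is the height L sinθ = 8.76·sin50.9° = 6.798 m, counterclockwise.
Balancing moments: N × 6.798 = 757.9, giving N = 111.5 N.
ΣFx = 0 ⇒ f = N_wall = 111.5 N. ΣFy = 0 ⇒ N_floor = 274.4 N.
μ_min = f / N_floor = 111.5 / 274.4 = 0.406.

μ_min ≈ 0.406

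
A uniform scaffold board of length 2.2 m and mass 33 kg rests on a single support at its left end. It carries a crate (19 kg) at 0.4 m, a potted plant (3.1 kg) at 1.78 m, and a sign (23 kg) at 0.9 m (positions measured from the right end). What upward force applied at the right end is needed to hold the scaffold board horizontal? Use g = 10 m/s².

Taking torques about the left end:
Beam weight: 33 × 10 = 330 N down at 1.1 m → arm 1.1 m, τ = 330 × 1.1 = 363 N·m clockwise.
Crate: 19 × 10 = 190 N down at 0.4 m → arm 1.8 m, τ = 190 × 1.8 = 342 N·m clockwise.
Potted plant: 3.1 × 10 = 31 N down at 1.78 m → arm 0.42 m, τ = 31 × 0.42 = 13.02 N·m clockwise.
Sign: 23 × 10 = 230 N down at 0.9 m → arm 1.3 m, τ = 230 × 1.3 = 299 N·m clockwise.
Net moment of the loads = 1017 N·m clockwise.
The upward force F acts at the right end, arm 2.2 m, giving F × 2.2 counterclockwise.
For rotational equilibrium, F × 2.2 = 1017, so F = 1017 / 2.2 = 462 N.

F ≈ 462 N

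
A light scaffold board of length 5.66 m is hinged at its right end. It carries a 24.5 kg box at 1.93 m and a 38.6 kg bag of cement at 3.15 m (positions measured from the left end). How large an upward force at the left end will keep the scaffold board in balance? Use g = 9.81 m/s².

F ≈ 326 N

Choose the right end as the axis so the unknown pivot reaction has zero arm there.
Box: 24.5 × 9.81 = 240.3 N down at 1.93 m → arm 3.73 m, τ = 240.3 × 3.73 = 896.3 N·m counterclockwise.
Bag of cement: 38.6 × 9.81 = 378.7 N down at 3.15 m → arm 2.51 m, τ = 378.7 × 2.51 = 950.5 N·m counterclockwise.
Net moment of the loads = 1847 N·m counterclockwise.
The upward force F acts at the left end, arm 5.66 m, giving F × 5.66 clockwise.
Setting net torque to zero: F × 5.66 = 1847 → F = 1847 / 5.66 = 326 N.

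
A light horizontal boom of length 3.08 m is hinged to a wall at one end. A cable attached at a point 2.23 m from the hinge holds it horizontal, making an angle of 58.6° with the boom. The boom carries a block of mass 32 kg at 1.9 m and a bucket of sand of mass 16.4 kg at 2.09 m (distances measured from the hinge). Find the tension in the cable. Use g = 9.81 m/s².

About the hinge:
Block: 32 × 9.81 = 313.9 N down at 1.9 m → arm 1.9 m, τ = 313.9 × 1.9 = 596.4 N·m clockwise.
Bucket of sand: 16.4 × 9.81 = 160.9 N down at 2.09 m → arm 2.09 m, τ = 160.9 × 2.09 = 336.3 N·m clockwise.
Total clockwise load moment = 932.7 N·m.
The cable tension T acts at 2.23 m; only its component perpendicular to the boom, T sinθ, produces torque. sin 58.6° = 0.8536.
For rotational equilibrium, T × 2.23 × 0.8536 = 932.7, so T = 932.7 / 1.904 = 490 N.

T ≈ 490 N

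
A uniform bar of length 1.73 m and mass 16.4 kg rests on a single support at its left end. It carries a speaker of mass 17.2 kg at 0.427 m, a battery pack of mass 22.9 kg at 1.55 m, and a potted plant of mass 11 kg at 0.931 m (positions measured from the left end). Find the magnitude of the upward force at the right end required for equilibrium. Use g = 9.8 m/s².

F ≈ 381 N

Take moments about the left end.
Beam weight: 16.4 × 9.8 = 160.7 N down at 0.865 m → arm 0.865 m, τ = 160.7 × 0.865 = 139 N·m clockwise.
Speaker: 17.2 × 9.8 = 168.6 N down at 0.427 m → arm 0.427 m, τ = 168.6 × 0.427 = 71.99 N·m clockwise.
Battery pack: 22.9 × 9.8 = 224.4 N down at 1.55 m → arm 1.55 m, τ = 224.4 × 1.55 = 347.8 N·m clockwise.
Potted plant: 11 × 9.8 = 107.8 N down at 0.931 m → arm 0.931 m, τ = 107.8 × 0.931 = 100.4 N·m clockwise.
Net moment of the loads = 659.2 N·m clockwise.
The upward force F acts at the right end, arm 1.73 m, giving F × 1.73 counterclockwise.
Setting net torque to zero: F × 1.73 = 659.2 → F = 659.2 / 1.73 = 381 N.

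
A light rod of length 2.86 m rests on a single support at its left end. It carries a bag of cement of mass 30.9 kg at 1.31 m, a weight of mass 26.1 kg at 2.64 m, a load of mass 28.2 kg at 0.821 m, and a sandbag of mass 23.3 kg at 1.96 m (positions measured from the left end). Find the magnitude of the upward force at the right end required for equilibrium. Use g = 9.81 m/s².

Take moments about the left end.
Bag of cement: 30.9 × 9.81 = 303.1 N down at 1.31 m → arm 1.31 m, τ = 303.1 × 1.31 = 397.1 N·m clockwise.
Weight: 26.1 × 9.81 = 256 N down at 2.64 m → arm 2.64 m, τ = 256 × 2.64 = 675.8 N·m clockwise.
Load: 28.2 × 9.81 = 276.6 N down at 0.821 m → arm 0.821 m, τ = 276.6 × 0.821 = 227.1 N·m clockwise.
Sandbag: 23.3 × 9.81 = 228.6 N down at 1.96 m → arm 1.96 m, τ = 228.6 × 1.96 = 448.1 N·m clockwise.
Net moment of the loads = 1748 N·m clockwise.
The upward force F acts at the right end, arm 2.86 m, giving F × 2.86 counterclockwise.
Balancing moments: F × 2.86 = 1748, giving F = 1748 / 2.86 = 611 N.

F ≈ 611 N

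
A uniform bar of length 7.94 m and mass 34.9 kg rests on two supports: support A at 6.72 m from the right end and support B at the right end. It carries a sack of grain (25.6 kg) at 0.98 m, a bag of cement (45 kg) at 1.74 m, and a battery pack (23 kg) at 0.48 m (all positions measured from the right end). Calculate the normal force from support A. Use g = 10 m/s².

Sum moments about support B (its reaction then has zero moment arm).
Beam weight: 34.9 × 10 = 349 N down at 3.97 m → arm 3.97 m, τ = 349 × 3.97 = 1386 N·m counterclockwise.
Sack of grain: 25.6 × 10 = 256 N down at 0.98 m → arm 0.98 m, τ = 256 × 0.98 = 250.9 N·m counterclockwise.
Bag of cement: 45 × 10 = 450 N down at 1.74 m → arm 1.74 m, τ = 450 × 1.74 = 783 N·m counterclockwise.
Battery pack: 23 × 10 = 230 N down at 0.48 m → arm 0.48 m, τ = 230 × 0.48 = 110.4 N·m counterclockwise.
Net load moment about support B = 2530 N·m counterclockwise.
Reaction R at support A is upward at 6.72 m, arm 6.72 m → moment R × 6.72 clockwise.
Setting net torque to zero: R × 6.72 = 2530 → R = 376 N.

R_A ≈ 376 N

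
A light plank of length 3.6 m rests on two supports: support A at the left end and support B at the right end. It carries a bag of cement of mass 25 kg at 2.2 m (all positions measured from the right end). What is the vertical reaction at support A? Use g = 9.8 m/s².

R_A ≈ 150 N

Take moments about support B.
Bag of cement: 25 × 9.8 = 245 N down at 2.2 m → arm 2.2 m, τ = 245 × 2.2 = 539 N·m counterclockwise.
Net load moment about support B = 539 N·m counterclockwise.
Reaction R at support A is upward at 3.6 m, arm 3.6 m → moment R × 3.6 clockwise.
Balancing moments: R × 3.6 = 539, giving R = 150 N.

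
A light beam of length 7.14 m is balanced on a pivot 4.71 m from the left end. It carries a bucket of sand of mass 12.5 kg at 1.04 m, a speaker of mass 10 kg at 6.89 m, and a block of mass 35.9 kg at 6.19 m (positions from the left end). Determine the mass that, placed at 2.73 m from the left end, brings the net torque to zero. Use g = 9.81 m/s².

Take moments about the pivot (at 4.71 m from the left end).
Bucket of sand: 12.5 × 9.81 = 122.6 N down at 1.04 m → arm 3.67 m, τ = 122.6 × 3.67 = 449.9 N·m counterclockwise.
Speaker: 10 × 9.81 = 98.1 N down at 6.89 m → arm 2.18 m, τ = 98.1 × 2.18 = 213.9 N·m clockwise.
Block: 35.9 × 9.81 = 352.2 N down at 6.19 m → arm 1.48 m, τ = 352.2 × 1.48 = 521.3 N·m clockwise.
Net moment of known loads = 285.3 N·m clockwise.
An unknown mass m at 2.73 m has arm 1.98 m; its moment is m·g·1.98 counterclockwise.
For rotational equilibrium, m × 9.81 × 1.98 = 285.3, so m = 285.3 / (9.81 × 1.98) = 14.7 kg.

m ≈ 14.7 kg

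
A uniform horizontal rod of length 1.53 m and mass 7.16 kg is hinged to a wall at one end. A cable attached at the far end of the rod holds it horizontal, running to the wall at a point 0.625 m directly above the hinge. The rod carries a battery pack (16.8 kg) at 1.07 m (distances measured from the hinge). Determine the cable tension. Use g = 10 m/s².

Sum moments about the hinge (the unknown hinge reaction has zero arm there).
Beam weight: 7.16 × 10 = 71.6 N down at 0.765 m → arm 0.765 m, τ = 71.6 × 0.765 = 54.77 N·m clockwise.
Battery pack: 16.8 × 10 = 168 N down at 1.07 m → arm 1.07 m, τ = 168 × 1.07 = 179.8 N·m clockwise.
Total clockwise load moment = 234.6 N·m.
The cable tension T acts at 1.53 m; only its component perpendicular to the rod, T sinθ, produces torque. sinθ = h/√(h²+d²) = 0.625/√(0.625²+1.53²) = 0.3782.
For rotational equilibrium, T × 1.53 × 0.3782 = 234.6, so T = 234.6 / 0.5786 = 405 N.

T ≈ 405 N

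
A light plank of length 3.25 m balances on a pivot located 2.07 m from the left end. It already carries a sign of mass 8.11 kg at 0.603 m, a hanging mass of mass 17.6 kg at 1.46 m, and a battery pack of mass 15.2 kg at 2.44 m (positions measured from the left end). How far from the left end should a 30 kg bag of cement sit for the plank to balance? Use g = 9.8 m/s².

x ≈ 2.64 m from the left end

Sum moments about the pivot (at 2.07 m from the left end) (the support reaction has zero arm there).
Sign: 8.11 × 9.8 = 79.48 N down at 0.603 m → arm 1.467 m, τ = 79.48 × 1.467 = 116.6 N·m counterclockwise.
Hanging mass: 17.6 × 9.8 = 172.5 N down at 1.46 m → arm 0.61 m, τ = 172.5 × 0.61 = 105.2 N·m counterclockwise.
Battery pack: 15.2 × 9.8 = 149 N down at 2.44 m → arm 0.37 m, τ = 149 × 0.37 = 55.13 N·m clockwise.
Net moment of existing loads = 166.7 N·m counterclockwise.
The bag of cement weighs 30 × 9.8 = 294 N and must supply an equal clockwise moment, so its lever arm about the pivot is 166.7 / 294 = 0.567 m.
That puts it at 2.07 + 0.567 = 2.64 m from the left end.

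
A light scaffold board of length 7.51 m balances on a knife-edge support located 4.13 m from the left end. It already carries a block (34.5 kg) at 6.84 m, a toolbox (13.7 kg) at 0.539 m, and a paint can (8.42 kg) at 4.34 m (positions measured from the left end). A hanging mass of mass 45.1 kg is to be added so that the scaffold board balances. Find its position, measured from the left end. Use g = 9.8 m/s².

x ≈ 3.11 m from the left end

Take moments about the knife-edge support (at 4.13 m from the left end).
Block: 34.5 × 9.8 = 338.1 N down at 6.84 m → arm 2.71 m, τ = 338.1 × 2.71 = 916.3 N·m clockwise.
Toolbox: 13.7 × 9.8 = 134.3 N down at 0.539 m → arm 3.591 m, τ = 134.3 × 3.591 = 482.3 N·m counterclockwise.
Paint can: 8.42 × 9.8 = 82.52 N down at 4.34 m → arm 0.21 m, τ = 82.52 × 0.21 = 17.33 N·m clockwise.
Net moment of existing loads = 451.3 N·m clockwise.
The hanging mass weighs 45.1 × 9.8 = 442 N and must supply an equal counterclockwise moment, so its lever arm about the knife-edge support is 451.3 / 442 = 1.02 m.
That puts it at 4.13 − 1.02 = 3.11 m from the left end.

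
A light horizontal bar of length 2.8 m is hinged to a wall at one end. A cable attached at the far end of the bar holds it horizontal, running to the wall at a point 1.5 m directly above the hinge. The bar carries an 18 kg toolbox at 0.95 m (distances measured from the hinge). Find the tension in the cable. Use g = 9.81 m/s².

Take moments about the hinge.
Toolbox: 18 × 9.81 = 176.6 N down at 0.95 m → arm 0.95 m, τ = 176.6 × 0.95 = 167.8 N·m clockwise.
Total clockwise load moment = 167.8 N·m.
The cable tension T acts at 2.8 m; only its component perpendicular to the bar, T sinθ, produces torque. sinθ = h/√(h²+d²) = 1.5/√(1.5²+2.8²) = 0.4722.
For rotational equilibrium, T × 2.8 × 0.4722 = 167.8, so T = 167.8 / 1.322 = 127 N.

T ≈ 127 N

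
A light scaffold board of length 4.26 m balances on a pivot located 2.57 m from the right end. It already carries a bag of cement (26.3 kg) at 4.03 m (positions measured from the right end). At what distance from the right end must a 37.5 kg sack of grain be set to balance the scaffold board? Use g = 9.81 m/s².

Choose the pivot (at 2.57 m from the right end) as the axis so the support reaction has zero arm there.
Bag of cement: 26.3 × 9.81 = 258 N down at 4.03 m → arm 1.46 m, τ = 258 × 1.46 = 376.7 N·m counterclockwise.
Net moment of existing loads = 376.7 N·m counterclockwise.
The sack of grain weighs 37.5 × 9.81 = 367.9 N and must supply an equal clockwise moment, so its lever arm about the pivot is 376.7 / 367.9 = 1.02 m.
That puts it at 2.57 − 1.02 = 1.55 m from the right end.

x ≈ 1.55 m from the right end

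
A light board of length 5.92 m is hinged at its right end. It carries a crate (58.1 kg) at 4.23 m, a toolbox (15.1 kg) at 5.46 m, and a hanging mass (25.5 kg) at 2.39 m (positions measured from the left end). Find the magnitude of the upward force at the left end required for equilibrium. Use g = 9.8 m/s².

Take moments about the right end.
Crate: 58.1 × 9.8 = 569.4 N down at 4.23 m → arm 1.69 m, τ = 569.4 × 1.69 = 962.3 N·m counterclockwise.
Toolbox: 15.1 × 9.8 = 148 N down at 5.46 m → arm 0.46 m, τ = 148 × 0.46 = 68.08 N·m counterclockwise.
Hanging mass: 25.5 × 9.8 = 249.9 N down at 2.39 m → arm 3.53 m, τ = 249.9 × 3.53 = 882.1 N·m counterclockwise.
Net moment of the loads = 1912 N·m counterclockwise.
The upward force F acts at the left end, arm 5.92 m, giving F × 5.92 clockwise.
Setting net torque to zero: F × 5.92 = 1912 → F = 1912 / 5.92 = 323 N.

F ≈ 323 N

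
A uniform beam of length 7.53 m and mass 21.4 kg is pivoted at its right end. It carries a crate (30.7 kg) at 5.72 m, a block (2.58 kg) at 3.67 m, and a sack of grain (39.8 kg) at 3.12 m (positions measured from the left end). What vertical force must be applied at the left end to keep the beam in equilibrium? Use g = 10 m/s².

F ≈ 427 N

Choose the right end as the axis so the unknown pivot reaction has zero arm there.
Beam weight: 21.4 × 10 = 214 N down at 3.765 m → arm 3.765 m, τ = 214 × 3.765 = 805.7 N·m counterclockwise.
Crate: 30.7 × 10 = 307 N down at 5.72 m → arm 1.81 m, τ = 307 × 1.81 = 555.7 N·m counterclockwise.
Block: 2.58 × 10 = 25.8 N down at 3.67 m → arm 3.86 m, τ = 25.8 × 3.86 = 99.59 N·m counterclockwise.
Sack of grain: 39.8 × 10 = 398 N down at 3.12 m → arm 4.41 m, τ = 398 × 4.41 = 1755 N·m counterclockwise.
Net moment of the loads = 3216 N·m counterclockwise.
The upward force F acts at the left end, arm 7.53 m, giving F × 7.53 clockwise.
Στ = 0 ⇒ F × 7.53 = 3216 ⇒ F = 3216 / 7.53 = 427 N.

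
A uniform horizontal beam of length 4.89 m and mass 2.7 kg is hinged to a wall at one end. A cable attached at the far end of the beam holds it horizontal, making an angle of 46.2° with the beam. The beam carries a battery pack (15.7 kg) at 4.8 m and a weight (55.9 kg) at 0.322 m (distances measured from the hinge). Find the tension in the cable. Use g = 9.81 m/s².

Choose the hinge as the axis so the unknown hinge reaction has zero arm there.
Beam weight: 2.7 × 9.81 = 26.49 N down at 2.445 m → arm 2.445 m, τ = 26.49 × 2.445 = 64.77 N·m clockwise.
Battery pack: 15.7 × 9.81 = 154 N down at 4.8 m → arm 4.8 m, τ = 154 × 4.8 = 739.2 N·m clockwise.
Weight: 55.9 × 9.81 = 548.4 N down at 0.322 m → arm 0.322 m, τ = 548.4 × 0.322 = 176.6 N·m clockwise.
Total clockwise load moment = 980.6 N·m.
The cable tension T acts at 4.89 m; only its component perpendicular to the beam, T sinθ, produces torque. sin 46.2° = 0.7218.
Setting net torque to zero: T × 4.89 × 0.7218 = 980.6 → T = 980.6 / 3.53 = 278 N.

T ≈ 278 N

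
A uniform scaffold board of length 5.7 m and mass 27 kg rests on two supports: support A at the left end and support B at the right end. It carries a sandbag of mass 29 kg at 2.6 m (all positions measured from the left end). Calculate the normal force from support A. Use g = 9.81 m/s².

Take moments about support B.
Beam weight: 27 × 9.81 = 264.9 N down at 2.85 m → arm 2.85 m, τ = 264.9 × 2.85 = 755 N·m counterclockwise.
Sandbag: 29 × 9.81 = 284.5 N down at 2.6 m → arm 3.1 m, τ = 284.5 × 3.1 = 882 N·m counterclockwise.
Net load moment about support B = 1637 N·m counterclockwise.
Reaction R at support A is upward at 0 m, arm 5.7 m → moment R × 5.7 clockwise.
Balancing moments: R × 5.7 = 1637, giving R = 287 N.

R_A ≈ 287 N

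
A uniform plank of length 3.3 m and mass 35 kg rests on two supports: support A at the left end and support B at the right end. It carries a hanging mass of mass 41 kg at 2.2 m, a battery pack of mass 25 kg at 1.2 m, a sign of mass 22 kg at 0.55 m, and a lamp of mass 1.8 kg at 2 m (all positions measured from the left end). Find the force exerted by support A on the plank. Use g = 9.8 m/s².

R_A ≈ 648 N

Take moments about support B.
Beam weight: 35 × 9.8 = 343 N down at 1.65 m → arm 1.65 m, τ = 343 × 1.65 = 565.9 N·m counterclockwise.
Hanging mass: 41 × 9.8 = 401.8 N down at 2.2 m → arm 1.1 m, τ = 401.8 × 1.1 = 442 N·m counterclockwise.
Battery pack: 25 × 9.8 = 245 N down at 1.2 m → arm 2.1 m, τ = 245 × 2.1 = 514.5 N·m counterclockwise.
Sign: 22 × 9.8 = 215.6 N down at 0.55 m → arm 2.75 m, τ = 215.6 × 2.75 = 592.9 N·m counterclockwise.
Lamp: 1.8 × 9.8 = 17.64 N down at 2 m → arm 1.3 m, τ = 17.64 × 1.3 = 22.93 N·m counterclockwise.
Net load moment about support B = 2138 N·m counterclockwise.
Reaction R at support A is upward at 0 m, arm 3.3 m → moment R × 3.3 clockwise.
For rotational equilibrium, R × 3.3 = 2138, so R = 648 N.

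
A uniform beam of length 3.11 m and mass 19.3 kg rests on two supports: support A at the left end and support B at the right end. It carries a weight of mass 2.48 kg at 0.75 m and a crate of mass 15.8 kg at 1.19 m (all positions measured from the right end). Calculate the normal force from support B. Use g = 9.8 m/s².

Take moments about support A.
Beam weight: 19.3 × 9.8 = 189.1 N down at 1.555 m → arm 1.555 m, τ = 189.1 × 1.555 = 294.1 N·m clockwise.
Weight: 2.48 × 9.8 = 24.3 N down at 0.75 m → arm 2.36 m, τ = 24.3 × 2.36 = 57.35 N·m clockwise.
Crate: 15.8 × 9.8 = 154.8 N down at 1.19 m → arm 1.92 m, τ = 154.8 × 1.92 = 297.2 N·m clockwise.
Net load moment about support A = 648.7 N·m clockwise.
Reaction R at support B is upward at 0 m, arm 3.11 m → moment R × 3.11 counterclockwise.
Balancing moments: R × 3.11 = 648.7, giving R = 209 N.

R_B ≈ 209 N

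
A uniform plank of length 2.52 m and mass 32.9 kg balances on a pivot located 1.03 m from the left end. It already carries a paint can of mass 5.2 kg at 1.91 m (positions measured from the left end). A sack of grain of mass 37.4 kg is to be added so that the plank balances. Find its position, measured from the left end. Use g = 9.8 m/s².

x ≈ 0.705 m from the left end

Take moments about the pivot (at 1.03 m from the left end).
Beam weight: 32.9 × 9.8 = 322.4 N down at 1.26 m → arm 0.23 m, τ = 322.4 × 0.23 = 74.15 N·m clockwise.
Paint can: 5.2 × 9.8 = 50.96 N down at 1.91 m → arm 0.88 m, τ = 50.96 × 0.88 = 44.84 N·m clockwise.
Net moment of existing loads = 119 N·m clockwise.
The sack of grain weighs 37.4 × 9.8 = 366.5 N and must supply an equal counterclockwise moment, so its lever arm about the pivot is 119 / 366.5 = 0.325 m.
That puts it at 1.03 − 0.325 = 0.705 m from the left end.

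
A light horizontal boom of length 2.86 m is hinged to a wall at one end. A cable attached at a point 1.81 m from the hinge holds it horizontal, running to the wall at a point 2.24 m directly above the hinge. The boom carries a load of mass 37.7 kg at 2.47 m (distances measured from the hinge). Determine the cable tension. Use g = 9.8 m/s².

T ≈ 648 N

About the hinge:
Load: 37.7 × 9.8 = 369.5 N down at 2.47 m → arm 2.47 m, τ = 369.5 × 2.47 = 912.7 N·m clockwise.
Total clockwise load moment = 912.7 N·m.
The cable tension T acts at 1.81 m; only its component perpendicular to the boom, T sinθ, produces torque. sinθ = h/√(h²+d²) = 2.24/√(2.24²+1.81²) = 0.7778.
Στ = 0 ⇒ T × 1.81 × 0.7778 = 912.7 ⇒ T = 912.7 / 1.408 = 648 N.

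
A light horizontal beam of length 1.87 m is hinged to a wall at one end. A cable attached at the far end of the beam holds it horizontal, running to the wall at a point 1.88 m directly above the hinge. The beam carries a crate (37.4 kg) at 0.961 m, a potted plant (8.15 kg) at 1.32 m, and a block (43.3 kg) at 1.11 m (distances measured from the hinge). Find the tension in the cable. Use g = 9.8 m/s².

Taking torques about the hinge:
Crate: 37.4 × 9.8 = 366.5 N down at 0.961 m → arm 0.961 m, τ = 366.5 × 0.961 = 352.2 N·m clockwise.
Potted plant: 8.15 × 9.8 = 79.87 N down at 1.32 m → arm 1.32 m, τ = 79.87 × 1.32 = 105.4 N·m clockwise.
Block: 43.3 × 9.8 = 424.3 N down at 1.11 m → arm 1.11 m, τ = 424.3 × 1.11 = 471 N·m clockwise.
Total clockwise load moment = 928.6 N·m.
The cable tension T acts at 1.87 m; only its component perpendicular to the beam, T sinθ, produces torque. sinθ = h/√(h²+d²) = 1.88/√(1.88²+1.87²) = 0.709.
For rotational equilibrium, T × 1.87 × 0.709 = 928.6, so T = 928.6 / 1.326 = 700 N.

T ≈ 700 N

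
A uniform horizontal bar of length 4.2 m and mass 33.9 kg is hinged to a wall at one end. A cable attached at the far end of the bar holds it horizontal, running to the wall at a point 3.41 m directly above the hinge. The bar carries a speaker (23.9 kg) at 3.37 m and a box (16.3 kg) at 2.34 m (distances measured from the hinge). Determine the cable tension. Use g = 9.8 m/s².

T ≈ 703 N

Take moments about the hinge.
Beam weight: 33.9 × 9.8 = 332.2 N down at 2.1 m → arm 2.1 m, τ = 332.2 × 2.1 = 697.6 N·m clockwise.
Speaker: 23.9 × 9.8 = 234.2 N down at 3.37 m → arm 3.37 m, τ = 234.2 × 3.37 = 789.3 N·m clockwise.
Box: 16.3 × 9.8 = 159.7 N down at 2.34 m → arm 2.34 m, τ = 159.7 × 2.34 = 373.7 N·m clockwise.
Total clockwise load moment = 1861 N·m.
The cable tension T acts at 4.2 m; only its component perpendicular to the bar, T sinθ, produces torque. sinθ = h/√(h²+d²) = 3.41/√(3.41²+4.2²) = 0.6303.
Στ = 0 ⇒ T × 4.2 × 0.6303 = 1861 ⇒ T = 1861 / 2.647 = 703 N.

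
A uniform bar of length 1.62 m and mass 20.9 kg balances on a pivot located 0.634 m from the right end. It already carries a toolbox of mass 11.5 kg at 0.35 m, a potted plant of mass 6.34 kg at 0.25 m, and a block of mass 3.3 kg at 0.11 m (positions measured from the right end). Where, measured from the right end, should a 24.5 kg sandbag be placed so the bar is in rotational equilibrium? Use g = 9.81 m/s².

x ≈ 0.787 m from the right end

Take moments about the pivot (at 0.634 m from the right end).
Beam weight: 20.9 × 9.81 = 205 N down at 0.81 m → arm 0.176 m, τ = 205 × 0.176 = 36.08 N·m counterclockwise.
Toolbox: 11.5 × 9.81 = 112.8 N down at 0.35 m → arm 0.284 m, τ = 112.8 × 0.284 = 32.04 N·m clockwise.
Potted plant: 6.34 × 9.81 = 62.2 N down at 0.25 m → arm 0.384 m, τ = 62.2 × 0.384 = 23.88 N·m clockwise.
Block: 3.3 × 9.81 = 32.37 N down at 0.11 m → arm 0.524 m, τ = 32.37 × 0.524 = 16.96 N·m clockwise.
Net moment of existing loads = 36.8 N·m clockwise.
The sandbag weighs 24.5 × 9.81 = 240.3 N and must supply an equal counterclockwise moment, so its lever arm about the pivot is 36.8 / 240.3 = 0.153 m.
That puts it at 0.634 + 0.153 = 0.787 m from the right end.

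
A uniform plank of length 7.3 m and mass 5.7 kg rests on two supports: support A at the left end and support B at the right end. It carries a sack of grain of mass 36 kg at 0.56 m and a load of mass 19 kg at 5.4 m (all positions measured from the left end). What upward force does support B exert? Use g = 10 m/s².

About support A:
Beam weight: 5.7 × 10 = 57 N down at 3.65 m → arm 3.65 m, τ = 57 × 3.65 = 208 N·m clockwise.
Sack of grain: 36 × 10 = 360 N down at 0.56 m → arm 0.56 m, τ = 360 × 0.56 = 201.6 N·m clockwise.
Load: 19 × 10 = 190 N down at 5.4 m → arm 5.4 m, τ = 190 × 5.4 = 1026 N·m clockwise.
Net load moment about support A = 1436 N·m clockwise.
Reaction R at support B is upward at 7.3 m, arm 7.3 m → moment R × 7.3 counterclockwise.
Στ = 0 ⇒ R × 7.3 = 1436 ⇒ R = 197 N.

R_B ≈ 197 N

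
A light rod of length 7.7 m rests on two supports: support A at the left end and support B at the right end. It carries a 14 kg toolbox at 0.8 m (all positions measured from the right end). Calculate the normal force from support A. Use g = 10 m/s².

Sum moments about support B (its reaction then has zero moment arm).
Toolbox: 14 × 10 = 140 N down at 0.8 m → arm 0.8 m, τ = 140 × 0.8 = 112 N·m counterclockwise.
Net load moment about support B = 112 N·m counterclockwise.
Reaction R at support A is upward at 7.7 m, arm 7.7 m → moment R × 7.7 clockwise.
For rotational equilibrium, R × 7.7 = 112, so R = 14.5 N.

R_A ≈ 14.5 N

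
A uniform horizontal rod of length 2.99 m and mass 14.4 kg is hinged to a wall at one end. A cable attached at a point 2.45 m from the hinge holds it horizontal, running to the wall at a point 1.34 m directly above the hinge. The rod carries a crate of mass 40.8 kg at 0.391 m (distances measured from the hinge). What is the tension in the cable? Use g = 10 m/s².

About the hinge:
Beam weight: 14.4 × 10 = 144 N down at 1.495 m → arm 1.495 m, τ = 144 × 1.495 = 215.3 N·m clockwise.
Crate: 40.8 × 10 = 408 N down at 0.391 m → arm 0.391 m, τ = 408 × 0.391 = 159.5 N·m clockwise.
Total clockwise load moment = 374.8 N·m.
The cable tension T acts at 2.45 m; only its component perpendicular to the rod, T sinθ, produces torque. sinθ = h/√(h²+d²) = 1.34/√(1.34²+2.45²) = 0.4799.
For rotational equilibrium, T × 2.45 × 0.4799 = 374.8, so T = 374.8 / 1.176 = 319 N.

T ≈ 319 N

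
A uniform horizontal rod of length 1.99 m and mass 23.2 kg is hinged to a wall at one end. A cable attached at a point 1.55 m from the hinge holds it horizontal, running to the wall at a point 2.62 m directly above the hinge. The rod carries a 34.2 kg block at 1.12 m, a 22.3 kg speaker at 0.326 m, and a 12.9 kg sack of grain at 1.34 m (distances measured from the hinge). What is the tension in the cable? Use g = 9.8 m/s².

T ≈ 631 N

About the hinge:
Beam weight: 23.2 × 9.8 = 227.4 N down at 0.995 m → arm 0.995 m, τ = 227.4 × 0.995 = 226.3 N·m clockwise.
Block: 34.2 × 9.8 = 335.2 N down at 1.12 m → arm 1.12 m, τ = 335.2 × 1.12 = 375.4 N·m clockwise.
Speaker: 22.3 × 9.8 = 218.5 N down at 0.326 m → arm 0.326 m, τ = 218.5 × 0.326 = 71.23 N·m clockwise.
Sack of grain: 12.9 × 9.8 = 126.4 N down at 1.34 m → arm 1.34 m, τ = 126.4 × 1.34 = 169.4 N·m clockwise.
Total clockwise load moment = 842.3 N·m.
The cable tension T acts at 1.55 m; only its component perpendicular to the rod, T sinθ, produces torque. sinθ = h/√(h²+d²) = 2.62/√(2.62²+1.55²) = 0.8607.
Balancing moments: T × 1.55 × 0.8607 = 842.3, giving T = 842.3 / 1.334 = 631 N.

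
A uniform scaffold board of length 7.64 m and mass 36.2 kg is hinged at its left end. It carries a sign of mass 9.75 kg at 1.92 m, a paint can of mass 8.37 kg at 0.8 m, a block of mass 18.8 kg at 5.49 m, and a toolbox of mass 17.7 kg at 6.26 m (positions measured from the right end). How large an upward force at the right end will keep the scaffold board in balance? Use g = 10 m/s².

F ≈ 414 N

Take moments about the left end.
Beam weight: 36.2 × 10 = 362 N down at 3.82 m → arm 3.82 m, τ = 362 × 3.82 = 1383 N·m clockwise.
Sign: 9.75 × 10 = 97.5 N down at 1.92 m → arm 5.72 m, τ = 97.5 × 5.72 = 557.7 N·m clockwise.
Paint can: 8.37 × 10 = 83.7 N down at 0.8 m → arm 6.84 m, τ = 83.7 × 6.84 = 572.5 N·m clockwise.
Block: 18.8 × 10 = 188 N down at 5.49 m → arm 2.15 m, τ = 188 × 2.15 = 404.2 N·m clockwise.
Toolbox: 17.7 × 10 = 177 N down at 6.26 m → arm 1.38 m, τ = 177 × 1.38 = 244.3 N·m clockwise.
Net moment of the loads = 3162 N·m clockwise.
The upward force F acts at the right end, arm 7.64 m, giving F × 7.64 counterclockwise.
Setting net torque to zero: F × 7.64 = 3162 → F = 3162 / 7.64 = 414 N.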